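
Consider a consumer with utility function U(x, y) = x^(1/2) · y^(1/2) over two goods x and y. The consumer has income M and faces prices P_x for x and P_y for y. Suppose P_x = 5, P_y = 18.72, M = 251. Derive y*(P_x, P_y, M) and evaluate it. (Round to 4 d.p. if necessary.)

y* = 6.7041

Demand: x*(P_x,P_y,M) = 0.5·M/P_x and y* = 0.5·M/P_y.
At P_x=5, P_y=18.72, M=251: y* = 0.5·251/18.72 = 6.7041.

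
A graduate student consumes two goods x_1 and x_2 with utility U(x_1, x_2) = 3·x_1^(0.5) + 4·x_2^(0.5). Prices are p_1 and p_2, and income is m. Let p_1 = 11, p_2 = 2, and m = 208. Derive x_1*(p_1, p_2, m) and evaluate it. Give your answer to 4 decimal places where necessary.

x_1* = 1.7545

MRS = MU_x_1/MU_x_2 = (3/4)·(x_2/x_1)^(0.5). Set equal to p_1/p_2.
Solve for the ratio: x_2/x_1 = [(4/3)·p_1/p_2]^(2).
With the ratio pinned down, the budget gives x_1* = m/(p_1 + p_2·(x_2/x_1)) and x_2* = (x_2/x_1)·x_1*.
Numerically x_2/x_1 = 53.777778, so x_1* = 208/(11 + 2·53.777778) = 1.7545.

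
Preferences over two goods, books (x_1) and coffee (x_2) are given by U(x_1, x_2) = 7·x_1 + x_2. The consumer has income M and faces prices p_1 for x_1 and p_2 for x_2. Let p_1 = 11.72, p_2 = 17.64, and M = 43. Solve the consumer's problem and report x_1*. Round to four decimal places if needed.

Linear utility — the consumer picks whichever good has higher MU/price: 7/11.72 = 0.5973 vs 1/17.64 = 0.0567.
x_1 gives more utility per dollar, so spend all income on x_1: x_1* = M/p_1, x_2* = 0.
Numerically: x_1* = 3.6689, x_2* = 0.

x_1* = 3.6689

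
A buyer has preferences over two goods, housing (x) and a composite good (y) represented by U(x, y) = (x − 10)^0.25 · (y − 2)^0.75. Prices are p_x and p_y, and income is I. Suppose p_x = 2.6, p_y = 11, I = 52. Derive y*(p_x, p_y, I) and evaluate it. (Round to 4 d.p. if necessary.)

y* = 2.2727

MRS = (1/3)·(y−2)/(x−10). Tangency with p_x/p_y gives y−2 = 3·(p_x/p_y)·(x−10).
After buying the subsistence bundle (10, 2), a share 0.25 of the remaining income goes to x: x* = 10 + 0.25·(I − 10p_x − 2p_y)/p_x.
Discretionary income = 52 − 10·2.6 − 2·11 = 4; y* = 2 + 0.75·4/11 = 2.2727.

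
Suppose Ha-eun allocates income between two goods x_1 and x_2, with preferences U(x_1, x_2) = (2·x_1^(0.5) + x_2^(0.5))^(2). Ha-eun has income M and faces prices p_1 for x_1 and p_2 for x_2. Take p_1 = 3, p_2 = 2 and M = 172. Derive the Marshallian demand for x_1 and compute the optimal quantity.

x_1* = 41.697

Substitute x_2 = (x_2/x_1)·x_1 into the budget: x_1* = M/(p_1 + p_2·(x_2/x_1)).
Numerically x_2/x_1 = 0.5625, so x_1* = 172/(3 + 2·0.5625) = 41.697.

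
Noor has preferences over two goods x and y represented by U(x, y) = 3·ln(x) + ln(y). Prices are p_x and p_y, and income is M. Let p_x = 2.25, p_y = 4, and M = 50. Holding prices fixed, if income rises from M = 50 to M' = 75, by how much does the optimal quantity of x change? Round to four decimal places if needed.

Tangency: MRS = 3·y/x = p_x/p_y.
So 3·p_y·y = p_x·x; combined with the budget, a share 0.75 of income goes to x.
Demand: x*(p_x,p_y,M) = 0.75·M/p_x and y* = 0.25·M/p_y.
At p_x=2.25, p_y=4, M=50: x* = 0.75·50/2.25 = 16.6667.
At M' = 75: x* = 25. Change: 25 − 16.6667 = 8.3333.

Δx* = 8.3333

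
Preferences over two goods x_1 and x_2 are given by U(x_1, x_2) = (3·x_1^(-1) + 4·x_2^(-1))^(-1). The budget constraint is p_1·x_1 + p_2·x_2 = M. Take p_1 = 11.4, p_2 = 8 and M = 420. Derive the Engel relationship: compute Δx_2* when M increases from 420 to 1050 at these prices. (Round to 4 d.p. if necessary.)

MU_x_1 ∝ 3·x_1^(-2), MU_x_2 ∝ 4·x_2^(-2), so MRS = (3/4)·(x_2/x_1)^(2) = p_1/p_2.
Hence x_2/x_1 = ((4/3)·p_1/p_2)^(1/(2)), i.e. raised to the 0.5 power.
Substitute x_2 = (x_2/x_1)·x_1 into the budget: x_1* = M/(p_1 + p_2·(x_2/x_1)).
Numerically x_2/x_1 = 1.378405, so x_1* = 420/(11.4 + 8·1.378405) = 18.7272 and x_2* = 1.378405·18.7272 = 25.8137.
At M' = 1050: x_2* = 64.5343. Change: 64.5343 − 25.8137 = 38.7206.

Δx_2* = 38.7206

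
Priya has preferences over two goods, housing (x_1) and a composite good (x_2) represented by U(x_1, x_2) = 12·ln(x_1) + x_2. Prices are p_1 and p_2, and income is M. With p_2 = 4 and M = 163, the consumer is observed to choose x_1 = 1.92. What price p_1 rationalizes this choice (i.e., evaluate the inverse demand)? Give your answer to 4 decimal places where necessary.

Set MRS = p_1/p_2: (12/x_1)/1 = p_1/p_2.
So x_1*(p_1,p_2) = 12·p_2/p_1, independent of income; and x_2* = (M − 12·p_2)/p_2.
Set x_1* = 1.92 in the demand function and solve for p_1: p_1 = 25.

p_1 = 25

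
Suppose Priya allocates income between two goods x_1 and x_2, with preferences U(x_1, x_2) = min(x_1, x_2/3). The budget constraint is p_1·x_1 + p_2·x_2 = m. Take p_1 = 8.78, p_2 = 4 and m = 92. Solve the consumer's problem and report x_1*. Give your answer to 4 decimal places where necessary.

x_1* = 4.4273

With perfect complements, no substitution: consume in ratio x_1:x_2 = 1:3.
Budget: p_1·x_1 + p_2·3·x_1 = m, so (p_1 + 3·p_2)·x_1 = m.
Demand: x_1*(p_1,p_2,m) = m/(p_1 + 3·p_2), x_2* = 3·m/(p_1 + 3·p_2).
Here 8.78 + 3·4 = 20.78, giving x_1* = 4.4273.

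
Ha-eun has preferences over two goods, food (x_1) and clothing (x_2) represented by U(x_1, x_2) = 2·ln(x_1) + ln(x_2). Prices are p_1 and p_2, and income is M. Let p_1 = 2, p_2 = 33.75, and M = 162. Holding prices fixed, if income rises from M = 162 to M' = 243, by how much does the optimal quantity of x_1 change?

MU_x_1/MU_x_2 = (2·x_2)/(x_1); tangency sets this equal to p_1/p_2.
So 2·p_2·x_2 = p_1·x_1; combined with the budget, a share 2/3 of income goes to x_1.
Demand: x_1*(p_1,p_2,M) = 2/3·M/p_1 and x_2* = 1/3·M/p_2.
At p_1=2, p_2=33.75, M=162: x_1* = 2/3·162/2 = 54.
At M' = 243: x_1* = 81. Change: 81 − 54 = 27.

Δx_1* = 27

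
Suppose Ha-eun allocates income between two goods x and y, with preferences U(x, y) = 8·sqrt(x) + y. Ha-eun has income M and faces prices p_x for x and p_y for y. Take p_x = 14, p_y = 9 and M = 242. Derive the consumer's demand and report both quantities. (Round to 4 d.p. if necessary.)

Utility is quasi-linear in y; the FOC for x is 4/√x = p_x/p_y.
Thus x* = (4·p_y/p_x)² — independent of M — with the rest of income spent on y.
Plugging in: x* = (4·9/14)² = 6.6122, y* = 16.6032.

x* = 6.6122, y* = 16.6032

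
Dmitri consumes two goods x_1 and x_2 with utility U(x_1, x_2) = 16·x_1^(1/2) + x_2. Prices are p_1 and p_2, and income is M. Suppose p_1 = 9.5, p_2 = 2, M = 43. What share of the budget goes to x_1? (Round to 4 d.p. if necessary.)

share on x_1 = 0.6267

MU_x_1 = 8/√x_1, MU_x_2 = 1. Tangency: 8/√x_1 = p_1/p_2.
Thus x_1* = (8·p_2/p_1)² — independent of M — with the rest of income spent on x_2.
Plugging in: x_1* = (8·2/9.5)² = 2.8366, x_2* = 8.0263.
Expenditure on x_1: 9.5·2.8366 = 26.9474; share = 0.6267.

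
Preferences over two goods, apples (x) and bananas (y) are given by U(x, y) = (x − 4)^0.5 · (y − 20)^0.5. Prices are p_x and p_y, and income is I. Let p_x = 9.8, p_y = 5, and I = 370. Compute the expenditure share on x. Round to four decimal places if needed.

Let x' = x−4, y' = y−20. MRS = y'/x' = p_x/p_y.
Substituting into the budget: x* = 4 + 0.5·(I − 4·p_x − 20·p_y)/p_x, and y* = 20 + 0.5·(…)/p_y.
Discretionary income = 370 − 4·9.8 − 20·5 = 230.8; x* = 4 + 0.5·230.8/9.8 = 15.7755; y* = 20 + 0.5·230.8/5 = 43.08.
Expenditure on x: 9.8·15.7755 = 154.6; share = 0.4178.

share on x = 0.4178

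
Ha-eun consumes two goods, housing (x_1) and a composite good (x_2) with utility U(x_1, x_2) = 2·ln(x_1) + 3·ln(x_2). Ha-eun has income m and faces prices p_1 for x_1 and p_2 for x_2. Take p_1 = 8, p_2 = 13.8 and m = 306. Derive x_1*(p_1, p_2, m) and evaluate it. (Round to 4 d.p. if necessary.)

x_1* = 15.3

The MRS is (2/3)·x_2/x_1. Set MRS = p_1/p_2.
Rearranging, p_2·x_2 = (3/2)·p_1·x_1. Substituting into the budget gives p_1·x_1·(1 + (3/2)) = m.
Demand: x_1*(p_1,p_2,m) = 0.4·m/p_1 and x_2* = 0.6·m/p_2.
At p_1=8, p_2=13.8, m=306: x_1* = 0.4·306/8 = 15.3.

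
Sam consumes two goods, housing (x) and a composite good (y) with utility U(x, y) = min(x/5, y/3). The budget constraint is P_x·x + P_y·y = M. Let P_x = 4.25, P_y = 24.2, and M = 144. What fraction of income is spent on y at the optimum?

share on y = 0.7736

With perfect complements, no substitution: consume in ratio x:y = 5:3.
Budget: P_x·x + P_y·(3/5)·x = M, so (5·P_x + 3·P_y)·x = 5·M.
Demand: x*(P_x,P_y,M) = 5·M/(5·P_x + 3·P_y), y* = 3·M/(5·P_x + 3·P_y).
Here 5·4.25 + 3·24.2 = 93.85, giving x* = 7.6718 and y* = 4.6031.
Expenditure on y: 24.2·4.6031 = 111.3948; share = 0.7736.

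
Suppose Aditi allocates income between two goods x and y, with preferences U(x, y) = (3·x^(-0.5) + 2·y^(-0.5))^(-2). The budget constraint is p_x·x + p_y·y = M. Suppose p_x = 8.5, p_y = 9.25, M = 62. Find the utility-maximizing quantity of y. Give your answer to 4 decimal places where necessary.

y* = 2.9476

From the CES first-order condition, (3/2)·(y/x)^(1.5) = p_x/p_y.
Hence y/x = ((2/3)·p_x/p_y)^(1/(1.5)), i.e. raised to the 2/3 power.
With the ratio pinned down, the budget gives x* = M/(p_x + p_y·(y/x)) and y* = (y/x)·x*.
Numerically y/x = 0.721313, so x* = 62/(8.5 + 9.25·0.721313) = 4.0864 and y* = 0.721313·4.0864 = 2.9476.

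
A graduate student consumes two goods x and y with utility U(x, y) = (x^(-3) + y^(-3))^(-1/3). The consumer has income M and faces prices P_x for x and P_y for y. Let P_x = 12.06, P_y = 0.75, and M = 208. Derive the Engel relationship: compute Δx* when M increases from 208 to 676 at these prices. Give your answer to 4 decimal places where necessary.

MRS = MU_x/MU_y = (y/x)^(4). Set equal to P_x/P_y.
Hence y/x = (P_x/P_y)^(1/(4)), i.e. raised to the 0.25 power.
Substitute y = (y/x)·x into the budget: x* = M/(P_x + P_y·(y/x)).
Numerically y/x = 2.002495, so x* = 208/(12.06 + 0.75·2.002495) = 15.3371.
At M' = 676: x* = 49.8456. Change: 49.8456 − 15.3371 = 34.5085.

Δx* = 34.5085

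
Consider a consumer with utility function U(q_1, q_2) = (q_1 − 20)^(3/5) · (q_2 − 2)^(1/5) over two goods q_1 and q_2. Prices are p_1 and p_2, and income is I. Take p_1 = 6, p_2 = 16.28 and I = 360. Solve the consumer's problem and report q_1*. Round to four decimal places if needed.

After buying the subsistence bundle (20, 2), a share 0.75 of the remaining income goes to q_1: q_1* = 20 + 0.75·(I − 20p_1 − 2p_2)/p_1.
Discretionary income = 360 − 20·6 − 2·16.28 = 207.44; q_1* = 20 + 0.75·207.44/6 = 45.93.

q_1* = 45.93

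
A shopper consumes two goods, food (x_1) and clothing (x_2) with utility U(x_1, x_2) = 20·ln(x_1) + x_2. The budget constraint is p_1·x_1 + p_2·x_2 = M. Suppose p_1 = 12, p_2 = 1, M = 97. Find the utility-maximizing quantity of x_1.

x_1* = 1.6667

MU_x_1 = 20/x_1, MU_x_2 = 1. Tangency: 20/x_1 = p_1/p_2.
So x_1*(p_1,p_2) = 20·p_2/p_1, independent of income; and x_2* = (M − 20·p_2)/p_2.
At the given prices: x_1* = 20·1/12 = 1.6667.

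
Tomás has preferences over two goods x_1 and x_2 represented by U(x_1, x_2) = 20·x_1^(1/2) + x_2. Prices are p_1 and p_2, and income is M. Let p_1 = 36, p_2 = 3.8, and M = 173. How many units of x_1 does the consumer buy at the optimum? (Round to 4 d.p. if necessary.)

Solve: √x_1 = 10·p_2/p_1, so x_1*(p_1,p_2) = (10·p_2/p_1)², and x_2* = (M − p_1·x_1*)/p_2.
Plugging in: x_1* = (10·3.8/36)² = 1.1142.

x_1* = 1.1142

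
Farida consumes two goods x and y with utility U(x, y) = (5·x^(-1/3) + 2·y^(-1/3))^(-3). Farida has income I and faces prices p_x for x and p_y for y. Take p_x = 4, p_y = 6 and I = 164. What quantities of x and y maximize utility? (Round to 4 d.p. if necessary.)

x* = 26.3389, y* = 9.7741

From the CES first-order condition, (5/2)·(y/x)^(4/3) = p_x/p_y.
Hence y/x = ((2/5)·p_x/p_y)^(1/(4/3)), i.e. raised to the 0.75 power.
Substitute y = (y/x)·x into the budget: x* = I/(p_x + p_y·(y/x)).
Numerically y/x = 0.371088, so x* = 164/(4 + 6·0.371088) = 26.3389 and y* = 0.371088·26.3389 = 9.7741.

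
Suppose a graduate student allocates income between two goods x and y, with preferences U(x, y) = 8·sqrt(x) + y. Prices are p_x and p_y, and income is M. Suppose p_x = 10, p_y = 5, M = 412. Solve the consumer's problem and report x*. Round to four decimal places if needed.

Set MRS = p_x/p_y: 4·x^(−1/2) = p_x/p_y.
Thus x* = (4·p_y/p_x)² — independent of M — with the rest of income spent on y.
Plugging in: x* = (4·5/10)² = 4.

x* = 4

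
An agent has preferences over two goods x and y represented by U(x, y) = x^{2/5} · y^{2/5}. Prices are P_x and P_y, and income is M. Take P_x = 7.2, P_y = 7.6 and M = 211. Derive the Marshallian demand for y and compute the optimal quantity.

MU_x/MU_y = (0.4·y)/(0.4·x); tangency sets this equal to P_x/P_y.
Rearranging, P_y·y = P_x·x. Substituting into the budget gives P_x·x·(1 + 1) = M.
Demand: x*(P_x,P_y,M) = 0.5·M/P_x and y* = 0.5·M/P_y.
At P_x=7.2, P_y=7.6, M=211: y* = 0.5·211/7.6 = 13.8816.

y* = 13.8816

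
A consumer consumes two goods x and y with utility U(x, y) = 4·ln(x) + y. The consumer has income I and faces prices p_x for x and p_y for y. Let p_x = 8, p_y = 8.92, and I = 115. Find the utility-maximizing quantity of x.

Set MRS = p_x/p_y: (4/x)/1 = p_x/p_y.
So x*(p_x,p_y) = 4·p_y/p_x, independent of income; and y* = (I − 4·p_y)/p_y.
At the given prices: x* = 4·8.92/8 = 4.46.

x* = 4.46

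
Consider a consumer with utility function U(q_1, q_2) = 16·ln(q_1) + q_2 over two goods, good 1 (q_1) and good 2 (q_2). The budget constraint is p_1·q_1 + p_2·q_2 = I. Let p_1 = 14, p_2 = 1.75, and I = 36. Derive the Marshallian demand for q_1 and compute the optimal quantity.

Set MRS = p_1/p_2: (16/q_1)/1 = p_1/p_2.
So q_1*(p_1,p_2) = 16·p_2/p_1, independent of income; and q_2* = (I − 16·p_2)/p_2.
At the given prices: q_1* = 16·1.75/14 = 2.

q_1* = 2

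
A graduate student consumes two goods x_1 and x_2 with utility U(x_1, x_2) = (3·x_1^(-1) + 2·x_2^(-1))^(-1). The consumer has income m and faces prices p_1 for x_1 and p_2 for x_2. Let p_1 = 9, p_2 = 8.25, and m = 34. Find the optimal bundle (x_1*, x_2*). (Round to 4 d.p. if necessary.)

Numerically x_2/x_1 = 0.852803, so x_1* = 34/(9 + 8.25·0.852803) = 2.1203 and x_2* = 0.852803·2.1203 = 1.8082.

x_1* = 2.1203, x_2* = 1.8082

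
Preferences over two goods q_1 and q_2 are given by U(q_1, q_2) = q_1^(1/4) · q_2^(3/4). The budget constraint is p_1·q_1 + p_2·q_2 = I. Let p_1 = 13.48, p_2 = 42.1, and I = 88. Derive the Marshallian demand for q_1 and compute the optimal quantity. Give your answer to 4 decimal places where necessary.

At p_1=13.48, p_2=42.1, I=88: q_1* = 0.25·88/13.48 = 1.632.

q_1* = 1.632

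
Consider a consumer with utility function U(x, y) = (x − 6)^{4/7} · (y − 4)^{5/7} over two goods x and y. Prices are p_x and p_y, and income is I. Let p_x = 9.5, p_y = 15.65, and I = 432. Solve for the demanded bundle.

Substituting into the budget: x* = 6 + 4/9·(I − 6·p_x − 4·p_y)/p_x, and y* = 4 + 5/9·(…)/p_y.
Discretionary income = 432 − 6·9.5 − 4·15.65 = 312.4; x* = 6 + 4/9·312.4/9.5 = 20.6152; y* = 4 + 5/9·312.4/15.65 = 15.0898.

x* = 20.6152, y* = 15.0898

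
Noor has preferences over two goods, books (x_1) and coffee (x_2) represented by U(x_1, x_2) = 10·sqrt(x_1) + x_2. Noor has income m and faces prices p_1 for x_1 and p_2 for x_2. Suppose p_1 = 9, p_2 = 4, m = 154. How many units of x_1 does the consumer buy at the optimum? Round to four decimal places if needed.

Plugging in: x_1* = (5·4/9)² = 4.9383.

x_1* = 4.9383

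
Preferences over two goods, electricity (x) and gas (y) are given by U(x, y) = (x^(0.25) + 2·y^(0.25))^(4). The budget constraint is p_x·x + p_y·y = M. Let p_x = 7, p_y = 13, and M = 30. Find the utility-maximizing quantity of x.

MU_x ∝ x^(-0.75), MU_y ∝ 2·y^(-0.75), so MRS = (1/2)·(y/x)^(0.75) = p_x/p_y.
Hence y/x = (2·p_x/p_y)^(1/(0.75)), i.e. raised to the 4/3 power.
Substitute y = (y/x)·x into the budget: x* = M/(p_x + p_y·(y/x)).
Numerically y/x = 1.103857, so x* = 30/(7 + 13·1.103857) = 1.4051.

x* = 1.4051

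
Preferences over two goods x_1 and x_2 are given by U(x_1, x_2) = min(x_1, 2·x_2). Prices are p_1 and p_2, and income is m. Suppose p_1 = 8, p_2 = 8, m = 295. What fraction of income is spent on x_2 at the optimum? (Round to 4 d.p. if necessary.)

share on x_2 = 0.3333

Leontief preferences: the optimum is at the kink where x_1/2 = x_2/1, i.e. x_2 = (1/2)·x_1.
Budget: p_1·x_1 + p_2·(1/2)·x_1 = m, so (2·p_1 + p_2)·x_1 = 2·m.
Demand: x_1*(p_1,p_2,m) = 2·m/(2·p_1 + p_2), x_2* = m/(2·p_1 + p_2).
Here 2·8 + 8 = 24, giving x_1* = 24.5833 and x_2* = 12.2917.
Expenditure on x_2: 8·12.2917 = 98.3333; share = 0.3333.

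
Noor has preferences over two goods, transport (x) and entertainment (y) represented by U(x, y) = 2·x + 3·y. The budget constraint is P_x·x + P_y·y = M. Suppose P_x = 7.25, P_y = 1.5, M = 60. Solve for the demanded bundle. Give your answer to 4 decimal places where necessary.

Linear utility — the consumer picks whichever good has higher MU/price: 2/7.25 = 0.2759 vs 3/1.5 = 2.
y gives more utility per dollar, so spend all income on y: y* = M/P_y, x* = 0.
Numerically: x* = 0, y* = 40.

x* = 0, y* = 40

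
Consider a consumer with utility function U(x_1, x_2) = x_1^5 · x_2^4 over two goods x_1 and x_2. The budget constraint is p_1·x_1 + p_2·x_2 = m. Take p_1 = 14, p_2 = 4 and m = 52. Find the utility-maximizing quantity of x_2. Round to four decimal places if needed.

MU_x_1/MU_x_2 = (5·x_2)/(4·x_1); tangency sets this equal to p_1/p_2.
So 5·p_2·x_2 = 4·p_1·x_1; combined with the budget, a share 5/9 of income goes to x_1.
Demand: x_1*(p_1,p_2,m) = 5/9·m/p_1 and x_2* = 4/9·m/p_2.
At p_1=14, p_2=4, m=52: x_2* = 4/9·52/4 = 5.7778.

x_2* = 5.7778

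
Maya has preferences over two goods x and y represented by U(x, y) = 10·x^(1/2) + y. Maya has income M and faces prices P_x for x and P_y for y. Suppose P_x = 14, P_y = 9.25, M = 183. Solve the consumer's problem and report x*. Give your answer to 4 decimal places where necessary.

Plugging in: x* = (5·9.25/14)² = 10.9136.

x* = 10.9136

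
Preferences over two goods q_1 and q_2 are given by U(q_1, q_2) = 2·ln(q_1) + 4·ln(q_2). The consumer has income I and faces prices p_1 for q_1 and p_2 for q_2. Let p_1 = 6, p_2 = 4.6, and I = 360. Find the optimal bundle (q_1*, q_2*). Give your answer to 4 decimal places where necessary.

q_1* = 20, q_2* = 52.1739

The MRS is (1/2)·q_2/q_1. Set MRS = p_1/p_2.
Rearranging, p_2·q_2 = 2·p_1·q_1. Substituting into the budget gives p_1·q_1·(1 + 2) = I.
Demand: q_1*(p_1,p_2,I) = 1/3·I/p_1 and q_2* = 2/3·I/p_2.
At p_1=6, p_2=4.6, I=360: q_1* = 1/3·360/6 = 20, q_2* = 52.1739.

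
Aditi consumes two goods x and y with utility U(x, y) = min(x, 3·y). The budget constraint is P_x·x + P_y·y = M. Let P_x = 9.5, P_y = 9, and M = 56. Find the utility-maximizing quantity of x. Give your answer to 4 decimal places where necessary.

Leontief preferences: the optimum is at the kink where x/3 = y/1, i.e. y = (1/3)·x.
Budget: P_x·x + P_y·(1/3)·x = M, so (3·P_x + P_y)·x = 3·M.
Demand: x*(P_x,P_y,M) = 3·M/(3·P_x + P_y), y* = M/(3·P_x + P_y).
Here 3·9.5 + 9 = 37.5, giving x* = 4.48.

x* = 4.48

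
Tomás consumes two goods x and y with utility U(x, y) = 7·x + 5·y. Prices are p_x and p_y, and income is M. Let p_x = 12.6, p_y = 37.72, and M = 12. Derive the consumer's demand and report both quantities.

x* = 0.9524, y* = 0

Perfect substitutes: compare marginal utility per dollar. 7/p_x vs 5/p_y → 0.5556 vs 0.1326.
x gives more utility per dollar, so spend all income on x: x* = M/p_x, y* = 0.
Numerically: x* = 0.9524, y* = 0.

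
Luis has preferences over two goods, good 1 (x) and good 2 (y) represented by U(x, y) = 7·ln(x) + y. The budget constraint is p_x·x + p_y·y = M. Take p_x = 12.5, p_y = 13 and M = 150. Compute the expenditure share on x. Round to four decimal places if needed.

So x*(p_x,p_y) = 7·p_y/p_x, independent of income; and y* = (M − 7·p_y)/p_y.
At the given prices: x* = 7·13/12.5 = 7.28, and y* = 4.5385.
Expenditure on x: 12.5·7.28 = 91; share = 0.6067.

share on x = 0.6067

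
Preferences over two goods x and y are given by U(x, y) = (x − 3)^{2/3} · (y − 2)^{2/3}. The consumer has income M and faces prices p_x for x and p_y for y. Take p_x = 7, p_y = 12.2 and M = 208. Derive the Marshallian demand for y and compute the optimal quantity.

MRS = (y−2)/(x−3). Tangency with p_x/p_y gives y−2 = (p_x/p_y)·(x−3).
After buying the subsistence bundle (3, 2), a share 0.5 of the remaining income goes to x: x* = 3 + 0.5·(M − 3p_x − 2p_y)/p_x.
Discretionary income = 208 − 3·7 − 2·12.2 = 162.6; y* = 2 + 0.5·162.6/12.2 = 8.6639.

y* = 8.6639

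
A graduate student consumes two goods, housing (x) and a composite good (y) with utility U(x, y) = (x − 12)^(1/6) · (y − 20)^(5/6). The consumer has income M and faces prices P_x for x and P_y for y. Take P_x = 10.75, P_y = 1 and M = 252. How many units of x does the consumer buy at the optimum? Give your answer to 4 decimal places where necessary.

This is Cobb-Douglas in (x−12, y−20): tangency gives 1/6·P_y·(y−20) = 5/6·P_x·(x−12).
Substituting into the budget: x* = 12 + 1/6·(M − 12·P_x − 20·P_y)/P_x, and y* = 20 + 5/6·(…)/P_y.
Discretionary income = 252 − 12·10.75 − 20·1 = 103; x* = 12 + 1/6·103/10.75 = 13.5969.

x* = 13.5969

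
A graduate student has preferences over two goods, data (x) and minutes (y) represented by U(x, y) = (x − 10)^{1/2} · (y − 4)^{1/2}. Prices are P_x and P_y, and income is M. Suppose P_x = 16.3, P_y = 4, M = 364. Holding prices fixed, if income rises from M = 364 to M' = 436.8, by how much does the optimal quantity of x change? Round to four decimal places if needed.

MRS = (y−4)/(x−10). Tangency with P_x/P_y gives y−4 = (P_x/P_y)·(x−10).
After buying the subsistence bundle (10, 4), a share 0.5 of the remaining income goes to x: x* = 10 + 0.5·(M − 10P_x − 4P_y)/P_x.
Discretionary income = 364 − 10·16.3 − 4·4 = 185; x* = 10 + 0.5·185/16.3 = 15.6748.
At M' = 436.8: x* = 17.908. Change: 17.908 − 15.6748 = 2.2331.

Δx* = 2.2331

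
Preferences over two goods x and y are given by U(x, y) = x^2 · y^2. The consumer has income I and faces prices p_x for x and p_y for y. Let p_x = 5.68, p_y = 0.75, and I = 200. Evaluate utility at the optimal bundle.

V = 5510370.5173

The MRS is y/x. Set MRS = p_x/p_y.
Rearranging, p_y·y = p_x·x. Substituting into the budget gives p_x·x·(1 + 1) = I.
Demand: x*(p_x,p_y,I) = 0.5·I/p_x and y* = 0.5·I/p_y.
At p_x=5.68, p_y=0.75, I=200: x* = 0.5·200/5.68 = 17.6056, y* = 133.3333.
Utility at the optimum: U(17.6056, 133.3333) = 5510370.5173.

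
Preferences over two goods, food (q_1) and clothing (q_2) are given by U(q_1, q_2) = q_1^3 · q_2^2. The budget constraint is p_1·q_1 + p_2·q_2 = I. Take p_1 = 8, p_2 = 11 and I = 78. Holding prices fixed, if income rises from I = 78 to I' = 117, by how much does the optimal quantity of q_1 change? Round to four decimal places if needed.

MU_q_1/MU_q_2 = (3·q_2)/(2·q_1); tangency sets this equal to p_1/p_2.
So 3·p_2·q_2 = 2·p_1·q_1; combined with the budget, a share 0.6 of income goes to q_1.
Demand: q_1*(p_1,p_2,I) = 0.6·I/p_1 and q_2* = 0.4·I/p_2.
At p_1=8, p_2=11, I=78: q_1* = 0.6·78/8 = 5.85.
At I' = 117: q_1* = 8.775. Change: 8.775 − 5.85 = 2.925.

Δq_1* = 2.925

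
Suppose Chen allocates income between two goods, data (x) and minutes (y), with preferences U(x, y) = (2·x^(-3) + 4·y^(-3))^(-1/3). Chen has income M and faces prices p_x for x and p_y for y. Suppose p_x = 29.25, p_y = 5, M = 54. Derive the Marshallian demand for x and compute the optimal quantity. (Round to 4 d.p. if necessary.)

x* = 1.4027

MRS = MU_x/MU_y = (1/2)·(y/x)^(4). Set equal to p_x/p_y.
Solve for the ratio: y/x = [2·p_x/p_y]^(0.25).
With the ratio pinned down, the budget gives x* = M/(p_x + p_y·(y/x)) and y* = (y/x)·x*.
Numerically y/x = 1.849466, so x* = 54/(29.25 + 5·1.849466) = 1.4027.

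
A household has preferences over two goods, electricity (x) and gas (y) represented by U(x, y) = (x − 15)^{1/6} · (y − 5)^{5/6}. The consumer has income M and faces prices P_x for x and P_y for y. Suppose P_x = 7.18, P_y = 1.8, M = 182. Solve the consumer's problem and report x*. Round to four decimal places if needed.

x* = 16.5158

Let x' = x−15, y' = y−5. MRS = (1/5)·y'/x' = P_x/P_y.
Substituting into the budget: x* = 15 + 1/6·(M − 15·P_x − 5·P_y)/P_x, and y* = 5 + 5/6·(…)/P_y.
Discretionary income = 182 − 15·7.18 − 5·1.8 = 65.3; x* = 15 + 1/6·65.3/7.18 = 16.5158.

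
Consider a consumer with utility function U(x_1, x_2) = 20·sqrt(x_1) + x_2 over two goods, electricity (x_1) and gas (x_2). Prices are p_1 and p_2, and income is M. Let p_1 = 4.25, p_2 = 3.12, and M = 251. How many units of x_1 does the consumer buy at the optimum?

Utility is quasi-linear in x_2; the FOC for x_1 is 10/√x_1 = p_1/p_2.
Thus x_1* = (10·p_2/p_1)² — independent of M — with the rest of income spent on x_2.
Plugging in: x_1* = (10·3.12/4.25)² = 53.8929.

x_1* = 53.8929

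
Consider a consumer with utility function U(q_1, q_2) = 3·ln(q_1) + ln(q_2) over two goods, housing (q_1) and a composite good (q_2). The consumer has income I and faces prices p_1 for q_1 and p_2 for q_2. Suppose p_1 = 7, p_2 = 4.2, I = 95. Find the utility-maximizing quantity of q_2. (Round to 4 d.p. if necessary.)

q_2* = 5.6548

Demand: q_1*(p_1,p_2,I) = 0.75·I/p_1 and q_2* = 0.25·I/p_2.
At p_1=7, p_2=4.2, I=95: q_2* = 0.25·95/4.2 = 5.6548.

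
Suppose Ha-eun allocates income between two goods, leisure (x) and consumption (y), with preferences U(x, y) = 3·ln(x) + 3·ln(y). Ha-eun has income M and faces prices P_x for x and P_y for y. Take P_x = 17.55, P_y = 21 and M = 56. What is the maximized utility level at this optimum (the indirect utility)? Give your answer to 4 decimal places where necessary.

Tangency: MRS = y/x = P_x/P_y.
So 3·P_y·y = 3·P_x·x; combined with the budget, a share 0.5 of income goes to x.
Demand: x*(P_x,P_y,M) = 0.5·M/P_x and y* = 0.5·M/P_y.
At P_x=17.55, P_y=21, M=56: x* = 0.5·56/17.55 = 1.5954, y* = 1.3333.
Utility at the optimum: U(1.5954, 1.3333) = 2.2645.

V = 2.2645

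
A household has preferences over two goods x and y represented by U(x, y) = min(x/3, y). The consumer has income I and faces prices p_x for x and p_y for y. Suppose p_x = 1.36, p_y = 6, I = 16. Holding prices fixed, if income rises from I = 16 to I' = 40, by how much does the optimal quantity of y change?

Leontief preferences: the optimum is at the kink where x/3 = y/1, i.e. y = (1/3)·x.
Budget: p_x·x + p_y·(1/3)·x = I, so (3·p_x + p_y)·x = 3·I.
Demand: x*(p_x,p_y,I) = 3·I/(3·p_x + p_y), y* = I/(3·p_x + p_y).
Here 3·1.36 + 6 = 10.08, giving y* = 1.5873.
At I' = 40: y* = 3.9683. Change: 3.9683 − 1.5873 = 2.381.

Δy* = 2.381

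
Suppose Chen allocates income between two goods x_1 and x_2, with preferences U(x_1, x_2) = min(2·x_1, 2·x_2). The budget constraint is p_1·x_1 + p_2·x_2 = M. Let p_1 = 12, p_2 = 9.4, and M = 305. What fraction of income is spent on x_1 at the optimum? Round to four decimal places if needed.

Demand: x_1*(p_1,p_2,M) = 2·M/(2·p_1 + 2·p_2), x_2* = 2·M/(2·p_1 + 2·p_2).
Here 2·12 + 2·9.4 = 42.8, giving x_1* = 14.2523 and x_2* = 14.2523.
Expenditure on x_1: 12·14.2523 = 171.028; share = 0.5607.

share on x_1 = 0.5607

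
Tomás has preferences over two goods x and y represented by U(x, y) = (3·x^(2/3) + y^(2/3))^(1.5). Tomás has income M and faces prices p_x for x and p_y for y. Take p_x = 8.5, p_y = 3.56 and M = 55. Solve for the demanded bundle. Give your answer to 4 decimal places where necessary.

With the ratio pinned down, the budget gives x* = M/(p_x + p_y·(y/x)) and y* = (y/x)·x*.
Numerically y/x = 0.504131, so x* = 55/(8.5 + 3.56·0.504131) = 5.3426 and y* = 0.504131·5.3426 = 2.6933.

x* = 5.3426, y* = 2.6933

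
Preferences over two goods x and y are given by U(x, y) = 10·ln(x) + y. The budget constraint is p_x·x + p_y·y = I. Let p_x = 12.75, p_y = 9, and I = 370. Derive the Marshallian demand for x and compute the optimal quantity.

x* = 7.0588

MU_x = 10/x, MU_y = 1. Tangency: 10/x = p_x/p_y.
So x*(p_x,p_y) = 10·p_y/p_x, independent of income; and y* = (I − 10·p_y)/p_y.
At the given prices: x* = 10·9/12.75 = 7.0588.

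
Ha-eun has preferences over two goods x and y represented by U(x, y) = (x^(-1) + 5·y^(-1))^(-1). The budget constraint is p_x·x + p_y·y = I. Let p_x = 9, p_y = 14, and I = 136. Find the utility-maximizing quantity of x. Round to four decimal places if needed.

MRS = MU_x/MU_y = (1/5)·(y/x)^(2). Set equal to p_x/p_y.
Solve for the ratio: y/x = [5·p_x/p_y]^(0.5).
With the ratio pinned down, the budget gives x* = I/(p_x + p_y·(y/x)) and y* = (y/x)·x*.
Numerically y/x = 1.792843, so x* = 136/(9 + 14·1.792843) = 3.9883.

x* = 3.9883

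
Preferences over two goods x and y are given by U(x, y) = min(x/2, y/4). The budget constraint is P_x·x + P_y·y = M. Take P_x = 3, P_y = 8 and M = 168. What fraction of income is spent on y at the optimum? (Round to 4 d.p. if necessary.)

With perfect complements, no substitution: consume in ratio x:y = 2:4.
Budget: P_x·x + P_y·2·x = M, so (2·P_x + 4·P_y)·x = 2·M.
Demand: x*(P_x,P_y,M) = 2·M/(2·P_x + 4·P_y), y* = 4·M/(2·P_x + 4·P_y).
Here 2·3 + 4·8 = 38, giving x* = 8.8421 and y* = 17.6842.
Expenditure on y: 8·17.6842 = 141.4737; share = 0.8421.

share on y = 0.8421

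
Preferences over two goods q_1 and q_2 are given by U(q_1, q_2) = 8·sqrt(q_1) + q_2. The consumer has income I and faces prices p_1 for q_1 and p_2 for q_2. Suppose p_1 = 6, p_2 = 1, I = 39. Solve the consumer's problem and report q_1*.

q_1* = 0.4444

Thus q_1* = (4·p_2/p_1)² — independent of I — with the rest of income spent on q_2.
Plugging in: q_1* = (4·1/6)² = 0.4444.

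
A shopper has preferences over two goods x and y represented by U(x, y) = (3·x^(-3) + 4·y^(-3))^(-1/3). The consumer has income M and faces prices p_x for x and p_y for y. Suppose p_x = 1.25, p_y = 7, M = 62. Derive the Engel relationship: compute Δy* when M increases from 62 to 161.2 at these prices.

MRS = MU_x/MU_y = (3/4)·(y/x)^(4). Set equal to p_x/p_y.
Hence y/x = ((4/3)·p_x/p_y)^(1/(4)), i.e. raised to the 0.25 power.
Substitute y = (y/x)·x into the budget: x* = M/(p_x + p_y·(y/x)).
Numerically y/x = 0.698534, so x* = 62/(1.25 + 7·0.698534) = 10.0981 and y* = 0.698534·10.0981 = 7.0539.
At M' = 161.2: y* = 18.3401. Change: 18.3401 − 7.0539 = 11.2862.

Δy* = 11.2862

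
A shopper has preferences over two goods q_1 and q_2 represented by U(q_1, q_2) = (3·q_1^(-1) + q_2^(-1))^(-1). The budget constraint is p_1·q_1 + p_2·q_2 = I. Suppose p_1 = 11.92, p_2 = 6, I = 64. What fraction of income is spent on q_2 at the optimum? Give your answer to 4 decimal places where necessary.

share on q_2 = 0.2906

From the CES first-order condition, 3·(q_2/q_1)^(2) = p_1/p_2.
Solve for the ratio: q_2/q_1 = [(1/3)·p_1/p_2]^(0.5).
Substitute q_2 = (q_2/q_1)·q_1 into the budget: q_1* = I/(p_1 + p_2·(q_2/q_1)).
Numerically q_2/q_1 = 0.81377, so q_1* = 64/(11.92 + 6·0.81377) = 3.8089 and q_2* = 0.81377·3.8089 = 3.0996.
Expenditure on q_2: 6·3.0996 = 18.5976; share = 0.2906.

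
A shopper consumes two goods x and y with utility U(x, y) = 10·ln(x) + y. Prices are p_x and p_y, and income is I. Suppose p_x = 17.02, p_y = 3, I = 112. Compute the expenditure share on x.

Set MRS = p_x/p_y: (10/x)/1 = p_x/p_y.
So x*(p_x,p_y) = 10·p_y/p_x, independent of income; and y* = (I − 10·p_y)/p_y.
At the given prices: x* = 10·3/17.02 = 1.7626, and y* = 27.3333.
Expenditure on x: 17.02·1.7626 = 30; share = 0.2679.

share on x = 0.2679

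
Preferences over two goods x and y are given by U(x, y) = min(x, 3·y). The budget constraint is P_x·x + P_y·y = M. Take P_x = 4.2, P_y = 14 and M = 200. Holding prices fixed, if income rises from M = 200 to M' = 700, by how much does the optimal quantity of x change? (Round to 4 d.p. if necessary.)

Δx* = 56.391

With perfect complements, no substitution: consume in ratio x:y = 3:1.
Budget: P_x·x + P_y·(1/3)·x = M, so (3·P_x + P_y)·x = 3·M.
Demand: x*(P_x,P_y,M) = 3·M/(3·P_x + P_y), y* = M/(3·P_x + P_y).
Here 3·4.2 + 14 = 26.6, giving x* = 22.5564.
At M' = 700: x* = 78.9474. Change: 78.9474 − 22.5564 = 56.391.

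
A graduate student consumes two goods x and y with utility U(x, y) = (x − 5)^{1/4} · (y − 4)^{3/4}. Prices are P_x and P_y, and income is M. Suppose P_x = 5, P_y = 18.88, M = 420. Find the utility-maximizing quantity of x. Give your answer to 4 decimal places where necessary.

Let x' = x−5, y' = y−4. MRS = (1/3)·y'/x' = P_x/P_y.
After buying the subsistence bundle (5, 4), a share 0.25 of the remaining income goes to x: x* = 5 + 0.25·(M − 5P_x − 4P_y)/P_x.
Discretionary income = 420 − 5·5 − 4·18.88 = 319.48; x* = 5 + 0.25·319.48/5 = 20.974.

x* = 20.974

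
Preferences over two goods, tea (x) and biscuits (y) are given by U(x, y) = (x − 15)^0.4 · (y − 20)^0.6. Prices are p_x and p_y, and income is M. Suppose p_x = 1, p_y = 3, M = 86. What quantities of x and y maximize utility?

x* = 19.4, y* = 22.2

After buying the subsistence bundle (15, 20), a share 0.4 of the remaining income goes to x: x* = 15 + 0.4·(M − 15p_x − 20p_y)/p_x.
Discretionary income = 86 − 15·1 − 20·3 = 11; x* = 15 + 0.4·11/1 = 19.4; y* = 20 + 0.6·11/3 = 22.2.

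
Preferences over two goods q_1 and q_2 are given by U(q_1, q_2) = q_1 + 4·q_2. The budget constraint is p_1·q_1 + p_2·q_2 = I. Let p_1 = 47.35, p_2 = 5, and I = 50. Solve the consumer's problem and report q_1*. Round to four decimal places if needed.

q_1* = 0

Numerically: q_1* = 0, q_2* = 10.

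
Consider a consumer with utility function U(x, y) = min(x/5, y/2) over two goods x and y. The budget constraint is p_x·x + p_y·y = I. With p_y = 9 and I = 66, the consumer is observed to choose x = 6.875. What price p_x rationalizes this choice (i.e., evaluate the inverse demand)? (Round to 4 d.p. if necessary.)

Leontief preferences: the optimum is at the kink where x/5 = y/2, i.e. y = (2/5)·x.
Budget: p_x·x + p_y·(2/5)·x = I, so (5·p_x + 2·p_y)·x = 5·I.
Demand: x*(p_x,p_y,I) = 5·I/(5·p_x + 2·p_y), y* = 2·I/(5·p_x + 2·p_y).
Set x* = 6.875 in the demand function and solve for p_x: p_x = 6.

p_x = 6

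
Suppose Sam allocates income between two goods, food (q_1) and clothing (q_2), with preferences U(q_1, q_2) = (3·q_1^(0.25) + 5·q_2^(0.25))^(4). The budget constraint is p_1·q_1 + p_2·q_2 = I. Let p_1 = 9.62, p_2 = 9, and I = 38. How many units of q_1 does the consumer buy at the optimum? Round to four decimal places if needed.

q_1* = 1.3078

Numerically q_2/q_1 = 2.159609, so q_1* = 38/(9.62 + 9·2.159609) = 1.3078.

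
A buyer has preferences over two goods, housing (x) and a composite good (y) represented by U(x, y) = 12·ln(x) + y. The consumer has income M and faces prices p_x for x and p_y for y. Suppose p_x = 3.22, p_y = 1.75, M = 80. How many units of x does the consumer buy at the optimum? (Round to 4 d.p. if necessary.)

x* = 6.5217

So x*(p_x,p_y) = 12·p_y/p_x, independent of income; and y* = (M − 12·p_y)/p_y.
At the given prices: x* = 12·1.75/3.22 = 6.5217.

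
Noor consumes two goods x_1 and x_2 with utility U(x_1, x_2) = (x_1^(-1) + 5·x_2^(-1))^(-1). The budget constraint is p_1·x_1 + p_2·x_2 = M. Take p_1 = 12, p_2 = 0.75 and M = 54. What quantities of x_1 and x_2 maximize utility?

From the CES first-order condition, (1/5)·(x_2/x_1)^(2) = p_1/p_2.
Solve for the ratio: x_2/x_1 = [5·p_1/p_2]^(0.5).
Substitute x_2 = (x_2/x_1)·x_1 into the budget: x_1* = M/(p_1 + p_2·(x_2/x_1)).
Numerically x_2/x_1 = 8.944272, so x_1* = 54/(12 + 0.75·8.944272) = 2.8864 and x_2* = 8.944272·2.8864 = 25.8171.

x_1* = 2.8864, x_2* = 25.8171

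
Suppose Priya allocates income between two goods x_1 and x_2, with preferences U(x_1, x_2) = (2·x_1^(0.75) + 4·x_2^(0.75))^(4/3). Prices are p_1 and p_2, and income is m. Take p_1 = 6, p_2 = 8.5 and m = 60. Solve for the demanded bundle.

MU_x_1 ∝ 2·x_1^(-0.25), MU_x_2 ∝ 4·x_2^(-0.25), so MRS = (1/2)·(x_2/x_1)^(0.25) = p_1/p_2.
Solve for the ratio: x_2/x_1 = [2·p_1/p_2]^(4).
Substitute x_2 = (x_2/x_1)·x_1 into the budget: x_1* = m/(p_1 + p_2·(x_2/x_1)).
Numerically x_2/x_1 = 3.972366, so x_1* = 60/(6 + 8.5·3.972366) = 1.5089 and x_2* = 3.972366·1.5089 = 5.9937.

x_1* = 1.5089, x_2* = 5.9937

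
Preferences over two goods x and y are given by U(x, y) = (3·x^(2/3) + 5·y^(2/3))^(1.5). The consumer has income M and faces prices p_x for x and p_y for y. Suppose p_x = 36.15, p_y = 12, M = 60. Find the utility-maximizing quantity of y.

y* = 4.8838

From the CES first-order condition, (3/5)·(y/x)^(1/3) = p_x/p_y.
Hence y/x = ((5/3)·p_x/p_y)^(1/(1/3)), i.e. raised to the 3 power.
Substitute y = (y/x)·x into the budget: x* = M/(p_x + p_y·(y/x)).
Numerically y/x = 126.569019, so x* = 60/(36.15 + 12·126.569019) = 0.0386 and y* = 126.569019·0.0386 = 4.8838.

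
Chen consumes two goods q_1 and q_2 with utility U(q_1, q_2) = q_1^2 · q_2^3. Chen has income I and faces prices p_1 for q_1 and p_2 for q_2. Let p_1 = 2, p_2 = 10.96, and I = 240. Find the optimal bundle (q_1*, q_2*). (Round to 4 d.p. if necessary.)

q_1* = 48, q_2* = 13.1387

Tangency: MRS = (2/3)·q_2/q_1 = p_1/p_2.
Rearranging, p_2·q_2 = (3/2)·p_1·q_1. Substituting into the budget gives p_1·q_1·(1 + (3/2)) = I.
Demand: q_1*(p_1,p_2,I) = 0.4·I/p_1 and q_2* = 0.6·I/p_2.
At p_1=2, p_2=10.96, I=240: q_1* = 0.4·240/2 = 48, q_2* = 13.1387.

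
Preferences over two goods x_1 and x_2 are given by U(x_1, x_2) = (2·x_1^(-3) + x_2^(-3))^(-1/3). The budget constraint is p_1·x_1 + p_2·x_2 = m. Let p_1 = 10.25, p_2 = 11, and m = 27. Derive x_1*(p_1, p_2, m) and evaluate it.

Numerically x_2/x_1 = 0.826181, so x_1* = 27/(10.25 + 11·0.826181) = 1.3962.

x_1* = 1.3962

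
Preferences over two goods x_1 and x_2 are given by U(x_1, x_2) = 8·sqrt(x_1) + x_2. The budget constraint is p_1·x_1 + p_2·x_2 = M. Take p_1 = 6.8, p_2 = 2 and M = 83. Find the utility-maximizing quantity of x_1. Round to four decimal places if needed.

Solve: √x_1 = 4·p_2/p_1, so x_1*(p_1,p_2) = (4·p_2/p_1)², and x_2* = (M − p_1·x_1*)/p_2.
Plugging in: x_1* = (4·2/6.8)² = 1.3841.

x_1* = 1.3841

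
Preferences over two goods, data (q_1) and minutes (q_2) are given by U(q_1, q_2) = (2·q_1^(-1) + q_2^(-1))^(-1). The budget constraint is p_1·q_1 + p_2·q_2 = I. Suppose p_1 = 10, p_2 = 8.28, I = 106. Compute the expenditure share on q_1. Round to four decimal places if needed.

share on q_1 = 0.6085

MU_q_1 ∝ 2·q_1^(-2), MU_q_2 ∝ q_2^(-2), so MRS = 2·(q_2/q_1)^(2) = p_1/p_2.
Solve for the ratio: q_2/q_1 = [(1/2)·p_1/p_2]^(0.5).
Substitute q_2 = (q_2/q_1)·q_1 into the budget: q_1* = I/(p_1 + p_2·(q_2/q_1)).
Numerically q_2/q_1 = 0.777087, so q_1* = 106/(10 + 8.28·0.777087) = 6.4499 and q_2* = 0.777087·6.4499 = 5.0122.
Expenditure on q_1: 10·6.4499 = 64.4993; share = 0.6085.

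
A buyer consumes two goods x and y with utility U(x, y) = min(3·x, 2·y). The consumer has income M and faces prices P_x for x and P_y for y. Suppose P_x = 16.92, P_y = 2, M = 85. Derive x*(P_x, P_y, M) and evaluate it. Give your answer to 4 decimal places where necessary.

x* = 4.2671

With perfect complements, no substitution: consume in ratio x:y = 2:3.
Budget: P_x·x + P_y·(3/2)·x = M, so (2·P_x + 3·P_y)·x = 2·M.
Demand: x*(P_x,P_y,M) = 2·M/(2·P_x + 3·P_y), y* = 3·M/(2·P_x + 3·P_y).
Here 2·16.92 + 3·2 = 39.84, giving x* = 4.2671.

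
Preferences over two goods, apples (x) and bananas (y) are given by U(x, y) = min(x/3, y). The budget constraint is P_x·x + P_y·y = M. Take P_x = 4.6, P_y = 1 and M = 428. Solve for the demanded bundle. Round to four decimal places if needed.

x* = 86.7568, y* = 28.9189

Leontief preferences: the optimum is at the kink where x/3 = y/1, i.e. y = (1/3)·x.
Budget: P_x·x + P_y·(1/3)·x = M, so (3·P_x + P_y)·x = 3·M.
Demand: x*(P_x,P_y,M) = 3·M/(3·P_x + P_y), y* = M/(3·P_x + P_y).
Here 3·4.6 + 1 = 14.8, giving x* = 86.7568 and y* = 28.9189.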